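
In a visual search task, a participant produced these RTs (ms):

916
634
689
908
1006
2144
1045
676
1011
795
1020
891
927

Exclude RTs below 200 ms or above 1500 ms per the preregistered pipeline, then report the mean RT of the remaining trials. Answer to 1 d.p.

Excluded: 2144
Retained (n=12): Σ = 10518
Mean = 10518/12 = 876.5000

876.5 ms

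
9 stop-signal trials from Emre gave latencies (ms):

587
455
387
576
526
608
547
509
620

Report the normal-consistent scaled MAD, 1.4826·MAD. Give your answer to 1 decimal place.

Sorted: 387, 455, 509, 526, 547, 576, 587, 608, 620 → median = 547
|x − 547| sorted: 0, 21, 29, 38, 40, 61, 73, 92, 160 → MAD = 40
Robust SD ≈ 1.4826 × 40 = 59.304

59.3 ms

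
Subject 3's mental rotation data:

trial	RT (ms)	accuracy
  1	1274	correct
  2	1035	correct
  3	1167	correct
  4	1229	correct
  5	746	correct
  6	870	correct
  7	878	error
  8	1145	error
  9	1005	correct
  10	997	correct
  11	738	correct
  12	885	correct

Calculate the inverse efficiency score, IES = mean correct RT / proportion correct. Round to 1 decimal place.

1193.5 ms

Correct trials (n=10): 1274, 1035, 1167, 1229, 746, 870, 1005, 997, 738, 885
Mean correct RT = 9946/10 = 994.6000 ms
Proportion correct = 10/12
IES = 994.6000 / (10/12) = 1193.520 ms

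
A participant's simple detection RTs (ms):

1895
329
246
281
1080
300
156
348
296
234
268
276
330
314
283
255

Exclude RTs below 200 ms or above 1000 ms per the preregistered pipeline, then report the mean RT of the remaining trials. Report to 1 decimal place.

Excluded: 156, 1080, 1895
Retained (n=13): Σ = 3760
Mean = 3760/13 = 289.2308

289.2 ms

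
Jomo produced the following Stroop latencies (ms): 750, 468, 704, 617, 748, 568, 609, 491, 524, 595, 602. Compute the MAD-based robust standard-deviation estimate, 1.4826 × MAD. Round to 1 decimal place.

115.6 ms

Sorted: 468, 491, 524, 568, 595, 602, 609, 617, 704, 748, 750 → median = 602
|x − 602| sorted: 0, 7, 7, 15, 34, 78, 102, 111, 134, 146, 148 → MAD = 78
Robust SD ≈ 1.4826 × 78 = 115.643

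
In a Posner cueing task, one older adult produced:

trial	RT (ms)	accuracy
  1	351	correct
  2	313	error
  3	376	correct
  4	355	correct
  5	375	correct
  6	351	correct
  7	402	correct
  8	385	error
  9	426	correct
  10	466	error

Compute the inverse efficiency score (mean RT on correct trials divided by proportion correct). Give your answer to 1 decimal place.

538.0 ms

Correct trials (n=7): 351, 376, 355, 375, 351, 402, 426
Mean correct RT = 2636/7 = 376.5714 ms
Proportion correct = 7/10
IES = 376.5714 / (7/10) = 537.959 ms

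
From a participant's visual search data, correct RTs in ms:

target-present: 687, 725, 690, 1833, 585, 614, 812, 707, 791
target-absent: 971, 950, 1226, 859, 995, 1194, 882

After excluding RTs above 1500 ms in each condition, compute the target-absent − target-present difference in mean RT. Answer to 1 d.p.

target-present: exclude 1833
M(target-present) = 5611/8 = 701.375
M(target-absent) = 7077/7 = 1011.000
Difference = 1011.000 − 701.375 = 309.625 ms

309.6 ms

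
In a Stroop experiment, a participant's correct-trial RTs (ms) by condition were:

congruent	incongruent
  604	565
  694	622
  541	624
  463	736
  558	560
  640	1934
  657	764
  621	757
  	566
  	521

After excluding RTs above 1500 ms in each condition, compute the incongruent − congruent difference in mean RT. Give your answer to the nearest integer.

38 ms

incongruent: exclude 1934
M(congruent) = 4778/8 = 597.250
M(incongruent) = 5715/9 = 635.000
Difference = 635.000 − 597.250 = 37.750 ms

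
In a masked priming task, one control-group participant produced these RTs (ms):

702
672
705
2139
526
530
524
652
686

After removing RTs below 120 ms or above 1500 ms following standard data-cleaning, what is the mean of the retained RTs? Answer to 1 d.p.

Excluded: 2139
Retained (n=8): Σ = 4997
Mean = 4997/8 = 624.6250

624.6 ms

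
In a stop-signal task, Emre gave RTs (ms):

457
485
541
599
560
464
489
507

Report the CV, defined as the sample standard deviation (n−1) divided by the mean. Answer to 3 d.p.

0.097

n = 8, Σ = 4102, M = 512.7500
Σ(x−M)² = 17321.500; s = √(17321.500/7) = 49.7443
CV = 49.7443 / 512.7500 = 0.09701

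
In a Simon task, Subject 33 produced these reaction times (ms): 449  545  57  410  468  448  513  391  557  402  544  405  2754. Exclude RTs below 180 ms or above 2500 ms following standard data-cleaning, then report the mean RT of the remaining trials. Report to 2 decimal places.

Excluded: 57, 2754
Retained (n=11): Σ = 5132
Mean = 5132/11 = 466.5455

466.55 ms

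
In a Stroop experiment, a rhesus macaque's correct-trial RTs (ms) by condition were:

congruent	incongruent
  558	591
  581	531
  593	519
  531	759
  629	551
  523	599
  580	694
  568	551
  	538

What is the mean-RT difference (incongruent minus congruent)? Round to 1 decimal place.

M(congruent) = 4563/8 = 570.375
M(incongruent) = 5333/9 = 592.556
Difference = 592.556 − 570.375 = 22.181 ms

22.2 ms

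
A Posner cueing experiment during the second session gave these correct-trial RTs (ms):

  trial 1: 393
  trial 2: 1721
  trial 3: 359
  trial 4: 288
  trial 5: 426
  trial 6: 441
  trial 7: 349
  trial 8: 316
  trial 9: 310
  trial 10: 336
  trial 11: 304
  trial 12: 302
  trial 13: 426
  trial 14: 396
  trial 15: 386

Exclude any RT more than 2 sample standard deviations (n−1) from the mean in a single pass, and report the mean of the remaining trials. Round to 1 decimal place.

n = 15, ΣRT = 6753, M = 450.200
Σ(x−M)² = 1765432.40; s = √(1765432.40/14) = 355.109
Cutoffs: 450.200 ± 2·355.109 → [-260.0, 1160.4]
Outside: 1721 → excluded.
Retained (n=14): Σ = 5032, mean = 5032/14 = 359.429

359.4 ms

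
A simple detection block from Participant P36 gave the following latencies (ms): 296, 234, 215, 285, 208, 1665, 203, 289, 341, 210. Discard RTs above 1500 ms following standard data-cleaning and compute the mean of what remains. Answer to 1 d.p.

Excluded: 1665
Retained (n=9): Σ = 2281
Mean = 2281/9 = 253.4444

253.4 ms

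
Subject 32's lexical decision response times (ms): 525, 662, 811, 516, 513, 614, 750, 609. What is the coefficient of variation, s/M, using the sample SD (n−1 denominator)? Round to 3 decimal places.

0.178

n = 8, Σ = 5000, M = 625.0000
Σ(x−M)² = 86392.000; s = √(86392.000/7) = 111.0933
CV = 111.0933 / 625.0000 = 0.17775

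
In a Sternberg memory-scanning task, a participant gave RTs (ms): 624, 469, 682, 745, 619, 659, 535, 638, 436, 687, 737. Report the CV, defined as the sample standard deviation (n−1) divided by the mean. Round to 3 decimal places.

n = 11, Σ = 6831, M = 621.0000
Σ(x−M)² = 103380.000; s = √(103380.000/10) = 101.6760
CV = 101.6760 / 621.0000 = 0.16373

0.164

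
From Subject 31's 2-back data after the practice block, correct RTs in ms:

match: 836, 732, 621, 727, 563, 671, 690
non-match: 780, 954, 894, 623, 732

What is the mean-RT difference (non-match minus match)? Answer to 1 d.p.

105.2 ms

M(match) = 4840/7 = 691.429
M(non-match) = 3983/5 = 796.600
Difference = 796.600 − 691.429 = 105.171 ms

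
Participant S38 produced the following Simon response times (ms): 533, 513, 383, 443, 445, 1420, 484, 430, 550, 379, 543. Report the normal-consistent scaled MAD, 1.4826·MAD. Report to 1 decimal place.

Sorted: 379, 383, 430, 443, 445, 484, 513, 533, 543, 550, 1420 → median = 484
|x − 484| sorted: 0, 29, 39, 41, 49, 54, 59, 66, 101, 105, 936 → MAD = 54
Robust SD ≈ 1.4826 × 54 = 80.060

80.1 ms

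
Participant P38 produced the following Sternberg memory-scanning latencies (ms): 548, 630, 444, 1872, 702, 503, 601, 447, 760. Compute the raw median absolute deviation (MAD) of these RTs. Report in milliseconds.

101 ms

Sorted: 444, 447, 503, 548, 601, 630, 702, 760, 1872 → median = 601
|x − 601|: 53, 29, 157, 1271, 101, 98, 0, 154, 159
Sorted deviations: 0, 29, 53, 98, 101, 154, 157, 159, 1271 → MAD = 101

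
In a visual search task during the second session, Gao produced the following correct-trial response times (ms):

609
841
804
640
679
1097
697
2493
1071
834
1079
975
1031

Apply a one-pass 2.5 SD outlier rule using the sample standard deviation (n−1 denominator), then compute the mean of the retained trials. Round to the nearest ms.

n = 13, ΣRT = 12850, M = 988.462
Σ(x−M)² = 2818179.23; s = √(2818179.23/12) = 484.611
Cutoffs: 988.462 ± 2.5·484.611 → [-223.1, 2200.0]
Outside: 2493 → excluded.
Retained (n=12): Σ = 10357, mean = 10357/12 = 863.083

863 ms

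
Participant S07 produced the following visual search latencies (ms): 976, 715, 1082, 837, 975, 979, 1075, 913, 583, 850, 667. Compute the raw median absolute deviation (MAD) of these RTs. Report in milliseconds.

Sorted: 583, 667, 715, 837, 850, 913, 975, 976, 979, 1075, 1082 → median = 913
|x − 913|: 63, 198, 169, 76, 62, 66, 162, 0, 330, 63, 246
Sorted deviations: 0, 62, 63, 63, 66, 76, 162, 169, 198, 246, 330 → MAD = 76

76 ms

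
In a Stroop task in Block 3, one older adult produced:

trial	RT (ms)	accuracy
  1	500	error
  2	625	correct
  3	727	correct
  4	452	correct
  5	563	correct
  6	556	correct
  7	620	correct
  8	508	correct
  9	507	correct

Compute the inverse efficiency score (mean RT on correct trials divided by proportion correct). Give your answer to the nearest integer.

Correct trials (n=8): 625, 727, 452, 563, 556, 620, 508, 507
Mean correct RT = 4558/8 = 569.7500 ms
Proportion correct = 8/9
IES = 569.7500 / (8/9) = 640.969 ms

641 ms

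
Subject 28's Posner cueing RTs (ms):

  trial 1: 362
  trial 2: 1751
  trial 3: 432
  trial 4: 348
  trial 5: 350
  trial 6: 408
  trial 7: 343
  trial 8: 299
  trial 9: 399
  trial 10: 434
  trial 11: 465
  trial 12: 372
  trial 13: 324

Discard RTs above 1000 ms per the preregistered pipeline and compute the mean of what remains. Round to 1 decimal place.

Excluded: 1751
Retained (n=12): Σ = 4536
Mean = 4536/12 = 378.0000

378.0 ms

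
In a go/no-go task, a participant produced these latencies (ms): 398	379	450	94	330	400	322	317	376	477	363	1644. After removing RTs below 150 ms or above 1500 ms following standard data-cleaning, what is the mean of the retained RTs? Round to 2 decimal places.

381.20 ms

Excluded: 94, 1644
Retained (n=10): Σ = 3812
Mean = 3812/10 = 381.2000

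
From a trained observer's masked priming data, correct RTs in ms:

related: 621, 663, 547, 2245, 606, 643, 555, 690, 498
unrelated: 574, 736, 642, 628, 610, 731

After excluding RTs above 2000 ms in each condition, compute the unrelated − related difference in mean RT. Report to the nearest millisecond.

related: exclude 2245
M(related) = 4823/8 = 602.875
M(unrelated) = 3921/6 = 653.500
Difference = 653.500 − 602.875 = 50.625 ms

51 ms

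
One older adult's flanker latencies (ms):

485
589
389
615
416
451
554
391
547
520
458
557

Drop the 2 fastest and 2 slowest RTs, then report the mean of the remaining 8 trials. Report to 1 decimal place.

Sorted: 389, 391, 416, 451, 458, 485, 520, 547, 554, 557, 589, 615
Drop lowest 2 (389, 391) and highest 2 (589, 615)
Remaining (n=8): Σ = 3988, mean = 3988/8 = 498.500

498.5 ms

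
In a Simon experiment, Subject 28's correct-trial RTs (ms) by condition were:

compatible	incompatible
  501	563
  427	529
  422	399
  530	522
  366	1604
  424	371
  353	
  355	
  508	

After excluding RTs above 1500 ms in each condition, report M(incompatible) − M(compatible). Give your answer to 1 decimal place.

incompatible: exclude 1604
M(compatible) = 3886/9 = 431.778
M(incompatible) = 2384/5 = 476.800
Difference = 476.800 − 431.778 = 45.022 ms

45.0 ms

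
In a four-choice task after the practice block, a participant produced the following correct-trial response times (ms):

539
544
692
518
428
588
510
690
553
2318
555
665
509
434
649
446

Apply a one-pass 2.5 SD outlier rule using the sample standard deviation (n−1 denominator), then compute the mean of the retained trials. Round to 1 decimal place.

554.7 ms

n = 16, ΣRT = 10638, M = 664.875
Σ(x−M)² = 3022569.75; s = √(3022569.75/15) = 448.893
Cutoffs: 664.875 ± 2.5·448.893 → [-457.4, 1787.1]
Outside: 2318 → excluded.
Retained (n=15): Σ = 8320, mean = 8320/15 = 554.667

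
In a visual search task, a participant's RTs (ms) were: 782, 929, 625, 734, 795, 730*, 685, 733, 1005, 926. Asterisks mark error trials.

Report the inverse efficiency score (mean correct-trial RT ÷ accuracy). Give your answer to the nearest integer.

891 ms

Correct trials (n=9): 782, 929, 625, 734, 795, 685, 733, 1005, 926
Mean correct RT = 7214/9 = 801.5556 ms
Proportion correct = 9/10
IES = 801.5556 / (9/10) = 890.617 ms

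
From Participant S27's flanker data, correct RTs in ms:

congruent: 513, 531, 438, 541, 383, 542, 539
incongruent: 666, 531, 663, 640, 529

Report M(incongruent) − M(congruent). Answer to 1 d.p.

M(congruent) = 3487/7 = 498.143
M(incongruent) = 3029/5 = 605.800
Difference = 605.800 − 498.143 = 107.657 ms

107.7 ms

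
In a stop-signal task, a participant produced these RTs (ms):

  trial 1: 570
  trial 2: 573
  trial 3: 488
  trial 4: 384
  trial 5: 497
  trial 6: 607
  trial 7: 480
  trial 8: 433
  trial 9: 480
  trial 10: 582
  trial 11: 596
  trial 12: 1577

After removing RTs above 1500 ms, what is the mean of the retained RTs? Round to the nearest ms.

517 ms

Excluded: 1577
Retained (n=11): Σ = 5690
Mean = 5690/11 = 517.2727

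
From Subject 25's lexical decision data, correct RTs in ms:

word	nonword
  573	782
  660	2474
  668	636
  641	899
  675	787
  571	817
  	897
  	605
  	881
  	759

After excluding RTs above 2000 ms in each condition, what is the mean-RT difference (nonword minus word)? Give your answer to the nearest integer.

153 ms

nonword: exclude 2474
M(word) = 3788/6 = 631.333
M(nonword) = 7063/9 = 784.778
Difference = 784.778 − 631.333 = 153.444 ms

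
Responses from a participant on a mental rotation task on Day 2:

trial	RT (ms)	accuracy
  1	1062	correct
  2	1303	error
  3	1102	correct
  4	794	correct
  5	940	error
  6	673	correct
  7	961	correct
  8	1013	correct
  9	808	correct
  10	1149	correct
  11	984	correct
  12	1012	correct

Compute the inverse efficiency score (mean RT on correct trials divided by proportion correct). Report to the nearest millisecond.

Correct trials (n=10): 1062, 1102, 794, 673, 961, 1013, 808, 1149, 984, 1012
Mean correct RT = 9558/10 = 955.8000 ms
Proportion correct = 10/12
IES = 955.8000 / (10/12) = 1146.960 ms

1147 ms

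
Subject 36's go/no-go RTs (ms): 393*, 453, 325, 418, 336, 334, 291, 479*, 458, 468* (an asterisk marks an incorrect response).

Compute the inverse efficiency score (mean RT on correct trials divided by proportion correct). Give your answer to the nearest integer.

534 ms

Correct trials (n=7): 453, 325, 418, 336, 334, 291, 458
Mean correct RT = 2615/7 = 373.5714 ms
Proportion correct = 7/10
IES = 373.5714 / (7/10) = 533.673 ms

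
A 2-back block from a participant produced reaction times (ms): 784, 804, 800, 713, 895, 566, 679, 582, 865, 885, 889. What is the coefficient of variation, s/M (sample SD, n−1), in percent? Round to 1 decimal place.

n = 11, Σ = 8462, M = 769.2727
Σ(x−M)² = 142772.182; s = √(142772.182/10) = 119.4873
CV = 119.4873 / 769.2727 = 0.15533 = 15.533%

15.5%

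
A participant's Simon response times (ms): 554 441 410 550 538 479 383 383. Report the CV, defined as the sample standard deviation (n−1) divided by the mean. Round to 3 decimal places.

0.157

n = 8, Σ = 3738, M = 467.2500
Σ(x−M)² = 37679.500; s = √(37679.500/7) = 73.3675
CV = 73.3675 / 467.2500 = 0.15702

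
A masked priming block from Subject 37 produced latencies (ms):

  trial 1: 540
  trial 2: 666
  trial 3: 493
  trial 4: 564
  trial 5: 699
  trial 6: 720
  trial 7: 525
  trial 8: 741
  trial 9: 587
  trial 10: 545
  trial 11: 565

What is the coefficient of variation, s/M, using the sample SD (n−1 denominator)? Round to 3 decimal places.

n = 11, Σ = 6645, M = 604.0909
Σ(x−M)² = 74642.909; s = √(74642.909/10) = 86.3961
CV = 86.3961 / 604.0909 = 0.14302

0.143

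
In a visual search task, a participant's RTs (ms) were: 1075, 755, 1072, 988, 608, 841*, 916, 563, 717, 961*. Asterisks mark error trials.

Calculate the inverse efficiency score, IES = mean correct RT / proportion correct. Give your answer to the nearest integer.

1046 ms

Correct trials (n=8): 1075, 755, 1072, 988, 608, 916, 563, 717
Mean correct RT = 6694/8 = 836.7500 ms
Proportion correct = 8/10
IES = 836.7500 / (8/10) = 1045.938 ms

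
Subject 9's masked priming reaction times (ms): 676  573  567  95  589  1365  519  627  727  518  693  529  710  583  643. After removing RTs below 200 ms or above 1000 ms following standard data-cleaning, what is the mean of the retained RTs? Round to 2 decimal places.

611.85 ms

Excluded: 95, 1365
Retained (n=13): Σ = 7954
Mean = 7954/13 = 611.8462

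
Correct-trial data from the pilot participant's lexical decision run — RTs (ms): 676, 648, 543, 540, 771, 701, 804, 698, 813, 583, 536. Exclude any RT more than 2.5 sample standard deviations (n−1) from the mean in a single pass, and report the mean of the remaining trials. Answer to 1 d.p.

n = 11, ΣRT = 7313, M = 664.818
Σ(x−M)² = 109129.64; s = √(109129.64/10) = 104.465
Cutoffs: 664.818 ± 2.5·104.465 → [403.7, 926.0]
No RTs fall outside the cutoffs; all 11 retained. Mean = 7313/11 = 664.818

664.8 ms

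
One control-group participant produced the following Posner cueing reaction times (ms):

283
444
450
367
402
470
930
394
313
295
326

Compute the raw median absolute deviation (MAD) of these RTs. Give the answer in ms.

68 ms

Sorted: 283, 295, 313, 326, 367, 394, 402, 444, 450, 470, 930 → median = 394
|x − 394|: 111, 50, 56, 27, 8, 76, 536, 0, 81, 99, 68
Sorted deviations: 0, 8, 27, 50, 56, 68, 76, 81, 99, 111, 536 → MAD = 68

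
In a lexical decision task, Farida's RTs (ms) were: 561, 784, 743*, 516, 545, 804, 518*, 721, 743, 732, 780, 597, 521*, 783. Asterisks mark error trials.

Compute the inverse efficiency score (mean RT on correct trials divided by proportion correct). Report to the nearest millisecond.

Correct trials (n=11): 561, 784, 516, 545, 804, 721, 743, 732, 780, 597, 783
Mean correct RT = 7566/11 = 687.8182 ms
Proportion correct = 11/14
IES = 687.8182 / (11/14) = 875.405 ms

875 ms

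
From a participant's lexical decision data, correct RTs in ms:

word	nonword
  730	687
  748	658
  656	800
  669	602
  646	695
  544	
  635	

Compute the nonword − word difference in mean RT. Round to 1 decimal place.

27.3 ms

M(word) = 4628/7 = 661.143
M(nonword) = 3442/5 = 688.400
Difference = 688.400 − 661.143 = 27.257 ms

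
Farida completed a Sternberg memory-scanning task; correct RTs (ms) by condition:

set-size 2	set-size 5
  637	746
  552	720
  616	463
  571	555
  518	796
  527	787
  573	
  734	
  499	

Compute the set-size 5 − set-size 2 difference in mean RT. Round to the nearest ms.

M(set-size 2) = 5227/9 = 580.778
M(set-size 5) = 4067/6 = 677.833
Difference = 677.833 − 580.778 = 97.056 ms

97 ms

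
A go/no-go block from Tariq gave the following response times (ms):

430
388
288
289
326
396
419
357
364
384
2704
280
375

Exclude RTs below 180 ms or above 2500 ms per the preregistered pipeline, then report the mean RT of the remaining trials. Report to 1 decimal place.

Excluded: 2704
Retained (n=12): Σ = 4296
Mean = 4296/12 = 358.0000

358.0 ms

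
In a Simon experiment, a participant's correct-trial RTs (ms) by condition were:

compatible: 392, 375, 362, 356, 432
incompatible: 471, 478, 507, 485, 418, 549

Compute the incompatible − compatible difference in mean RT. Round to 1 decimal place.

101.3 ms

M(compatible) = 1917/5 = 383.400
M(incompatible) = 2908/6 = 484.667
Difference = 484.667 − 383.400 = 101.267 ms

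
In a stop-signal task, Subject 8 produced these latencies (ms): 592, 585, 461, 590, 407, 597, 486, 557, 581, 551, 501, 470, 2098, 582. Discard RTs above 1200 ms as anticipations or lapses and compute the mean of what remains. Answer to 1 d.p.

Excluded: 2098
Retained (n=13): Σ = 6960
Mean = 6960/13 = 535.3846

535.4 ms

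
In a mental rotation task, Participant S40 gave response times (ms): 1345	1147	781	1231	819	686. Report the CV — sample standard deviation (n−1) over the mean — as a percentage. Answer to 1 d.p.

27.3%

n = 6, Σ = 6009, M = 1001.5000
Σ(x−M)² = 373299.500; s = √(373299.500/5) = 273.2396
CV = 273.2396 / 1001.5000 = 0.27283 = 27.283%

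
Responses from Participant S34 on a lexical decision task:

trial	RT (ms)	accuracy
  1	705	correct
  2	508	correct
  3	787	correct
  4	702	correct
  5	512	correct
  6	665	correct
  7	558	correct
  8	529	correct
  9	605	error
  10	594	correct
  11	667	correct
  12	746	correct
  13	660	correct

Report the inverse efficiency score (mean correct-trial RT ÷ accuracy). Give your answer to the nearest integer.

Correct trials (n=12): 705, 508, 787, 702, 512, 665, 558, 529, 594, 667, 746, 660
Mean correct RT = 7633/12 = 636.0833 ms
Proportion correct = 12/13
IES = 636.0833 / (12/13) = 689.090 ms

689 ms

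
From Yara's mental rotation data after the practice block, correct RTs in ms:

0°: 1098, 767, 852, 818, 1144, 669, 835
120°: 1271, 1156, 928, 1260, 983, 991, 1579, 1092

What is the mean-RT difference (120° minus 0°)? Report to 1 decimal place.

274.2 ms

M(0°) = 6183/7 = 883.286
M(120°) = 9260/8 = 1157.500
Difference = 1157.500 − 883.286 = 274.214 ms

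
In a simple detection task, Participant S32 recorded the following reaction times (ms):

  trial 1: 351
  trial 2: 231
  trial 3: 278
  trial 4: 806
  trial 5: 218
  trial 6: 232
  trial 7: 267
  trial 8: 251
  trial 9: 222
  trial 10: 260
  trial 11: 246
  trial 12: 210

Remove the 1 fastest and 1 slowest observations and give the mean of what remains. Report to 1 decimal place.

Sorted: 210, 218, 222, 231, 232, 246, 251, 260, 267, 278, 351, 806
Drop lowest 1 (210) and highest 1 (806)
Remaining (n=10): Σ = 2556, mean = 2556/10 = 255.600

255.6 ms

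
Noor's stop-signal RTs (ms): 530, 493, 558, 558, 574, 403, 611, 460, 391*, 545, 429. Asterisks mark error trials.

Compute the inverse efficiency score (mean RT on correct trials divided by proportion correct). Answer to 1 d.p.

567.7 ms

Correct trials (n=10): 530, 493, 558, 558, 574, 403, 611, 460, 545, 429
Mean correct RT = 5161/10 = 516.1000 ms
Proportion correct = 10/11
IES = 516.1000 / (10/11) = 567.710 ms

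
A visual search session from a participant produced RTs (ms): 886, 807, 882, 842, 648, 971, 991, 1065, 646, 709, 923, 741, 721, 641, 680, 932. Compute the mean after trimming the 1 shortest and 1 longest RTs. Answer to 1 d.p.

Sorted: 641, 646, 648, 680, 709, 721, 741, 807, 842, 882, 886, 923, 932, 971, 991, 1065
Drop lowest 1 (641) and highest 1 (1065)
Remaining (n=14): Σ = 11379, mean = 11379/14 = 812.786

812.8 ms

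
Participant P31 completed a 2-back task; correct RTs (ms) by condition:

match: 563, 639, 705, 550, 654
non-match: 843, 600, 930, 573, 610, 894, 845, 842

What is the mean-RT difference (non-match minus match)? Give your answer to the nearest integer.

145 ms

M(match) = 3111/5 = 622.200
M(non-match) = 6137/8 = 767.125
Difference = 767.125 − 622.200 = 144.925 ms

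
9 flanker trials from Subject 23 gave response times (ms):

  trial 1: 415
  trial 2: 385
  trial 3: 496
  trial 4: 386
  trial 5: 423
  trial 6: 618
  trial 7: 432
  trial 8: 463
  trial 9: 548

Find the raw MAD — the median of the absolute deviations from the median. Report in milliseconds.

Sorted: 385, 386, 415, 423, 432, 463, 496, 548, 618 → median = 432
|x − 432|: 17, 47, 64, 46, 9, 186, 0, 31, 116
Sorted deviations: 0, 9, 17, 31, 46, 47, 64, 116, 186 → MAD = 46

46 ms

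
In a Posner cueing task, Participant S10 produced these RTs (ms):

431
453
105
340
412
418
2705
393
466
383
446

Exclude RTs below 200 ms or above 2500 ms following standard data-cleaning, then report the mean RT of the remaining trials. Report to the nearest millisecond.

416 ms

Excluded: 105, 2705
Retained (n=9): Σ = 3742
Mean = 3742/9 = 415.7778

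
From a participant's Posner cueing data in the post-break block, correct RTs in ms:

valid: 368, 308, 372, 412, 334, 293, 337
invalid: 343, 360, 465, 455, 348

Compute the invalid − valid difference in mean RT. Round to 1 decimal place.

47.9 ms

M(valid) = 2424/7 = 346.286
M(invalid) = 1971/5 = 394.200
Difference = 394.200 − 346.286 = 47.914 ms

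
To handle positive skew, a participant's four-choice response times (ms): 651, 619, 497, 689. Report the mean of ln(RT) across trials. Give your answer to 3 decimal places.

6.413

ln(RT): 6.4785, 6.4281, 6.2086, 6.5352
Σ ln(RT) = 25.6504
Mean = 25.6504/4 = 6.41261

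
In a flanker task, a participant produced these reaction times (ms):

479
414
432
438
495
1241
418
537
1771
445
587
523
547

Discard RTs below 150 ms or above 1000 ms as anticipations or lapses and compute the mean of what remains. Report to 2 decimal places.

Excluded: 1241, 1771
Retained (n=11): Σ = 5315
Mean = 5315/11 = 483.1818

483.18 ms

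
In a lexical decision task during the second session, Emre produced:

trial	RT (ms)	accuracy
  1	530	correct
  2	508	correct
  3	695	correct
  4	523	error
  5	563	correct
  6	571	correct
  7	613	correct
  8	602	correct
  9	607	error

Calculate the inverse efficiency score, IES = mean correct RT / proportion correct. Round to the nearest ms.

Correct trials (n=7): 530, 508, 695, 563, 571, 613, 602
Mean correct RT = 4082/7 = 583.1429 ms
Proportion correct = 7/9
IES = 583.1429 / (7/9) = 749.755 ms

750 ms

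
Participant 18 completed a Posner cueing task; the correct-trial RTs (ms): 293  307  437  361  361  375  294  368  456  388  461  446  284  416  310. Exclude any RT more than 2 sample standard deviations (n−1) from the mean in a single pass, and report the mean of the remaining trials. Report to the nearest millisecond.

370 ms

n = 15, ΣRT = 5557, M = 370.467
Σ(x−M)² = 55239.73; s = √(55239.73/14) = 62.815
Cutoffs: 370.467 ± 2·62.815 → [244.8, 496.1]
No RTs fall outside the cutoffs; all 15 retained. Mean = 5557/15 = 370.467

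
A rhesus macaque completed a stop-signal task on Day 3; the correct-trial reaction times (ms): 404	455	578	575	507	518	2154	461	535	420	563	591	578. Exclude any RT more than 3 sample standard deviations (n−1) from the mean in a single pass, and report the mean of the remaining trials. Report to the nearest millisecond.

515 ms

n = 13, ΣRT = 8339, M = 641.462
Σ(x−M)² = 2526371.23; s = √(2526371.23/12) = 458.837
Cutoffs: 641.462 ± 3·458.837 → [-735.0, 2018.0]
Outside: 2154 → excluded.
Retained (n=12): Σ = 6185, mean = 6185/12 = 515.417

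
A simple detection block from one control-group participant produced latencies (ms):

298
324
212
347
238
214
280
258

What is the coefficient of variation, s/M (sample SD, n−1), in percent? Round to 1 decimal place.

18.4%

n = 8, Σ = 2171, M = 271.3750
Σ(x−M)² = 17381.875; s = √(17381.875/7) = 49.8310
CV = 49.8310 / 271.3750 = 0.18362 = 18.362%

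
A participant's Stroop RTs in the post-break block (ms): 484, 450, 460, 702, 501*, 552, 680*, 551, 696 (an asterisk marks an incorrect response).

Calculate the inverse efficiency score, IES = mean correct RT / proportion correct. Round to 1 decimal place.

Correct trials (n=7): 484, 450, 460, 702, 552, 551, 696
Mean correct RT = 3895/7 = 556.4286 ms
Proportion correct = 7/9
IES = 556.4286 / (7/9) = 715.408 ms

715.4 ms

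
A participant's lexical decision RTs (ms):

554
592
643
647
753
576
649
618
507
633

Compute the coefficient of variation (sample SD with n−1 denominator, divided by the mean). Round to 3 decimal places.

0.108

n = 10, Σ = 6172, M = 617.2000
Σ(x−M)² = 39727.600; s = √(39727.600/9) = 66.4393
CV = 66.4393 / 617.2000 = 0.10765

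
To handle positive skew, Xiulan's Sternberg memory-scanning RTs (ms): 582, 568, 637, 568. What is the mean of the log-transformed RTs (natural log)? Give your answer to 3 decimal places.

6.377

ln(RT): 6.3665, 6.3421, 6.4568, 6.3421
Σ ln(RT) = 25.5075
Mean = 25.5075/4 = 6.37687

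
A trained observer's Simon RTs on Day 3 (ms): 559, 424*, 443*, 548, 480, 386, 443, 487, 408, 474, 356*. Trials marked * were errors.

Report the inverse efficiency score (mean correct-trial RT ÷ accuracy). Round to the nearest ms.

Correct trials (n=8): 559, 548, 480, 386, 443, 487, 408, 474
Mean correct RT = 3785/8 = 473.1250 ms
Proportion correct = 8/11
IES = 473.1250 / (8/11) = 650.547 ms

651 ms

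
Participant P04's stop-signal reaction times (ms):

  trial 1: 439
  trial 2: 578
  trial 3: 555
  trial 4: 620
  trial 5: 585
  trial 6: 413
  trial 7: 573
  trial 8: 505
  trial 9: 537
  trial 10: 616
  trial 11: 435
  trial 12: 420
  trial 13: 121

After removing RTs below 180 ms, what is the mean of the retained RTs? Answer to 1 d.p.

523.0 ms

Excluded: 121
Retained (n=12): Σ = 6276
Mean = 6276/12 = 523.0000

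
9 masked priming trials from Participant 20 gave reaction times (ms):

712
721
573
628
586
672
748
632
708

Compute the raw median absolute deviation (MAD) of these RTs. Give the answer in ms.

44 ms

Sorted: 573, 586, 628, 632, 672, 708, 712, 721, 748 → median = 672
|x − 672|: 40, 49, 99, 44, 86, 0, 76, 40, 36
Sorted deviations: 0, 36, 40, 40, 44, 49, 76, 86, 99 → MAD = 44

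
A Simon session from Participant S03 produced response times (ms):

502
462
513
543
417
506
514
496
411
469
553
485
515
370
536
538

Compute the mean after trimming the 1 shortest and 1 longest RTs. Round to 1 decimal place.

493.4 ms

Sorted: 370, 411, 417, 462, 469, 485, 496, 502, 506, 513, 514, 515, 536, 538, 543, 553
Drop lowest 1 (370) and highest 1 (553)
Remaining (n=14): Σ = 6907, mean = 6907/14 = 493.357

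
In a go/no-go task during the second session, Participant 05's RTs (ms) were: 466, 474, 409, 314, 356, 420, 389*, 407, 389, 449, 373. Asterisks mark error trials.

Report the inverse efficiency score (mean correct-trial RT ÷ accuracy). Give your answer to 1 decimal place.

446.3 ms

Correct trials (n=10): 466, 474, 409, 314, 356, 420, 407, 389, 449, 373
Mean correct RT = 4057/10 = 405.7000 ms
Proportion correct = 10/11
IES = 405.7000 / (10/11) = 446.270 ms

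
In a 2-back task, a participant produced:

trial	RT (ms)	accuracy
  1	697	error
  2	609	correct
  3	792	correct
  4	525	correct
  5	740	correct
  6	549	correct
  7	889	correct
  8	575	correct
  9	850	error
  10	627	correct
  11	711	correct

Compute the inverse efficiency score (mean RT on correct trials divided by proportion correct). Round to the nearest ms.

817 ms

Correct trials (n=9): 609, 792, 525, 740, 549, 889, 575, 627, 711
Mean correct RT = 6017/9 = 668.5556 ms
Proportion correct = 9/11
IES = 668.5556 / (9/11) = 817.123 ms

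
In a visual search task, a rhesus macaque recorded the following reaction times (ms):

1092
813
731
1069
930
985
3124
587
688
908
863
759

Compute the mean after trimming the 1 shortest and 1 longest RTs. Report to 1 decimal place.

883.8 ms

Sorted: 587, 688, 731, 759, 813, 863, 908, 930, 985, 1069, 1092, 3124
Drop lowest 1 (587) and highest 1 (3124)
Remaining (n=10): Σ = 8838, mean = 8838/10 = 883.800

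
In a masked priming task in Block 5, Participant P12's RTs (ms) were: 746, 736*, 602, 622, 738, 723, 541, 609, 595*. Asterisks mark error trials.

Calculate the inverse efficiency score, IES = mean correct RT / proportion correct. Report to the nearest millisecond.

841 ms

Correct trials (n=7): 746, 602, 622, 738, 723, 541, 609
Mean correct RT = 4581/7 = 654.4286 ms
Proportion correct = 7/9
IES = 654.4286 / (7/9) = 841.408 ms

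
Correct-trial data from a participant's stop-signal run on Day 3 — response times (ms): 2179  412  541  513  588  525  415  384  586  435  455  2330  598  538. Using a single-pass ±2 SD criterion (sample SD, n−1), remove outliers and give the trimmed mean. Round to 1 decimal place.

499.2 ms

n = 14, ΣRT = 10499, M = 749.929
Σ(x−M)² = 5356778.93; s = √(5356778.93/13) = 641.919
Cutoffs: 749.929 ± 2·641.919 → [-533.9, 2033.8]
Outside: 2179, 2330 → excluded.
Retained (n=12): Σ = 5990, mean = 5990/12 = 499.167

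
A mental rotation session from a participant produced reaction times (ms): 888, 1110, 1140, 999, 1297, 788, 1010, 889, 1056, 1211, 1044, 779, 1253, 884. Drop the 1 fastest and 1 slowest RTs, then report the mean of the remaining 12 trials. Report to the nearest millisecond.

Sorted: 779, 788, 884, 888, 889, 999, 1010, 1044, 1056, 1110, 1140, 1211, 1253, 1297
Drop lowest 1 (779) and highest 1 (1297)
Remaining (n=12): Σ = 12272, mean = 12272/12 = 1022.667

1023 ms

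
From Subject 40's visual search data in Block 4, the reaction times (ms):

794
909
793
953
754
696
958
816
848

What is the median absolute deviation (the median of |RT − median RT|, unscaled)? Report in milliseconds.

Sorted: 696, 754, 793, 794, 816, 848, 909, 953, 958 → median = 816
|x − 816|: 22, 93, 23, 137, 62, 120, 142, 0, 32
Sorted deviations: 0, 22, 23, 32, 62, 93, 120, 137, 142 → MAD = 62

62 ms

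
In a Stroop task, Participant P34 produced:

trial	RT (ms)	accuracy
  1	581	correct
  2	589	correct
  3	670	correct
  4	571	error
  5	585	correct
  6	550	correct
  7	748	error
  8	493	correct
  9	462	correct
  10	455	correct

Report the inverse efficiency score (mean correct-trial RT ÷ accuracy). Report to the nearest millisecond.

685 ms

Correct trials (n=8): 581, 589, 670, 585, 550, 493, 462, 455
Mean correct RT = 4385/8 = 548.1250 ms
Proportion correct = 8/10
IES = 548.1250 / (8/10) = 685.156 ms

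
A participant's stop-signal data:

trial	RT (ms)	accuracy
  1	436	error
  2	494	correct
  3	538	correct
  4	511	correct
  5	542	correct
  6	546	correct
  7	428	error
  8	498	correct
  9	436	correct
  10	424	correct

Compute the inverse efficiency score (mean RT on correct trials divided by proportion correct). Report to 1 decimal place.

Correct trials (n=8): 494, 538, 511, 542, 546, 498, 436, 424
Mean correct RT = 3989/8 = 498.6250 ms
Proportion correct = 8/10
IES = 498.6250 / (8/10) = 623.281 ms

623.3 ms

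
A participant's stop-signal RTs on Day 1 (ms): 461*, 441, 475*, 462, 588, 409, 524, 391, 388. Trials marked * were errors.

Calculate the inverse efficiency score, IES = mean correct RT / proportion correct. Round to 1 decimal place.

Correct trials (n=7): 441, 462, 588, 409, 524, 391, 388
Mean correct RT = 3203/7 = 457.5714 ms
Proportion correct = 7/9
IES = 457.5714 / (7/9) = 588.306 ms

588.3 ms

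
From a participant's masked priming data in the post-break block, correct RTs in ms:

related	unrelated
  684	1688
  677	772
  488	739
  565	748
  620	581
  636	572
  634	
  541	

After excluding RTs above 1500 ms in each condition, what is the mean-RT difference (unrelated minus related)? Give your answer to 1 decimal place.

76.8 ms

unrelated: exclude 1688
M(related) = 4845/8 = 605.625
M(unrelated) = 3412/5 = 682.400
Difference = 682.400 − 605.625 = 76.775 ms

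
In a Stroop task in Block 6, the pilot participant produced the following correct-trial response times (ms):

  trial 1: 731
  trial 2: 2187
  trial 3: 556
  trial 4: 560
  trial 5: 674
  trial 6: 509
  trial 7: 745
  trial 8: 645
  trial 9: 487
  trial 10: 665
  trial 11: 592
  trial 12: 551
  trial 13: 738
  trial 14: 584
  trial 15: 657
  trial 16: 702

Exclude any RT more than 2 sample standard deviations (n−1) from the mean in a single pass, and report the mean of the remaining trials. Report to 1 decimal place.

n = 16, ΣRT = 11583, M = 723.938
Σ(x−M)² = 2382716.94; s = √(2382716.94/15) = 398.557
Cutoffs: 723.938 ± 2·398.557 → [-73.2, 1521.1]
Outside: 2187 → excluded.
Retained (n=15): Σ = 9396, mean = 9396/15 = 626.400

626.4 ms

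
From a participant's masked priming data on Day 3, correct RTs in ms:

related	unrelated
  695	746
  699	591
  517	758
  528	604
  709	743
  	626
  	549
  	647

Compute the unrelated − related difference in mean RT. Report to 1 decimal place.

M(related) = 3148/5 = 629.600
M(unrelated) = 5264/8 = 658.000
Difference = 658.000 − 629.600 = 28.400 ms

28.4 ms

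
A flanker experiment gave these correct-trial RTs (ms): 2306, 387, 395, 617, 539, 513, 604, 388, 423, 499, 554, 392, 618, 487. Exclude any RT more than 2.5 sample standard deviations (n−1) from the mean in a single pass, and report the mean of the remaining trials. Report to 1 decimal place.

493.5 ms

n = 14, ΣRT = 8722, M = 623.000
Σ(x−M)² = 3146966.00; s = √(3146966.00/13) = 492.010
Cutoffs: 623.000 ± 2.5·492.010 → [-607.0, 1853.0]
Outside: 2306 → excluded.
Retained (n=13): Σ = 6416, mean = 6416/13 = 493.538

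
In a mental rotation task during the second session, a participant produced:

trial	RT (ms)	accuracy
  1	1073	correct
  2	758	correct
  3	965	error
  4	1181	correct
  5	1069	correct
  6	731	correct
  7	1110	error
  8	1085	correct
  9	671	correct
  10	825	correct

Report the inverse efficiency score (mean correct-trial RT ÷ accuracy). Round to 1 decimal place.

1155.2 ms

Correct trials (n=8): 1073, 758, 1181, 1069, 731, 1085, 671, 825
Mean correct RT = 7393/8 = 924.1250 ms
Proportion correct = 8/10
IES = 924.1250 / (8/10) = 1155.156 ms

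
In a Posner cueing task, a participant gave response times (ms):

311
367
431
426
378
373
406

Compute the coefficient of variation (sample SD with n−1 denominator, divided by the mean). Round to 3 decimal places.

0.107

n = 7, Σ = 2692, M = 384.5714
Σ(x−M)² = 10229.714; s = √(10229.714/6) = 41.2911
CV = 41.2911 / 384.5714 = 0.10737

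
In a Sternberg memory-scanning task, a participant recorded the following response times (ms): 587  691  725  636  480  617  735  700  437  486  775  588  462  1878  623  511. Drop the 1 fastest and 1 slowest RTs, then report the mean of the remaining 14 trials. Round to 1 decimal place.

Sorted: 437, 462, 480, 486, 511, 587, 588, 617, 623, 636, 691, 700, 725, 735, 775, 1878
Drop lowest 1 (437) and highest 1 (1878)
Remaining (n=14): Σ = 8616, mean = 8616/14 = 615.429

615.4 ms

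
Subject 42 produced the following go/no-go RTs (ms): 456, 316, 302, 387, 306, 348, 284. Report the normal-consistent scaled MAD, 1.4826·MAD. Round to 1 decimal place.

Sorted: 284, 302, 306, 316, 348, 387, 456 → median = 316
|x − 316| sorted: 0, 10, 14, 32, 32, 71, 140 → MAD = 32
Robust SD ≈ 1.4826 × 32 = 47.443

47.4 ms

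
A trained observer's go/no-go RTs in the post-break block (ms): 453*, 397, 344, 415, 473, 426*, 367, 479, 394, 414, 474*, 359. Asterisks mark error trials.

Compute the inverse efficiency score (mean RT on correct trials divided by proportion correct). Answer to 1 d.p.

Correct trials (n=9): 397, 344, 415, 473, 367, 479, 394, 414, 359
Mean correct RT = 3642/9 = 404.6667 ms
Proportion correct = 9/12
IES = 404.6667 / (9/12) = 539.556 ms

539.6 ms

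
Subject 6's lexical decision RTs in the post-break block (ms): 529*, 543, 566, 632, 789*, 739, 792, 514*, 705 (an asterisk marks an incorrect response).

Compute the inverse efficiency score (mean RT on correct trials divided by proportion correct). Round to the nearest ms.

Correct trials (n=6): 543, 566, 632, 739, 792, 705
Mean correct RT = 3977/6 = 662.8333 ms
Proportion correct = 6/9
IES = 662.8333 / (6/9) = 994.250 ms

994 ms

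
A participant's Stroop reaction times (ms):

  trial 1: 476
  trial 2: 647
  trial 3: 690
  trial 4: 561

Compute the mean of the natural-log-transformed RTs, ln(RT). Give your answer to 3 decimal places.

6.376

ln(RT): 6.1654, 6.4723, 6.5367, 6.3297
Σ ln(RT) = 25.5042
Mean = 25.5042/4 = 6.37604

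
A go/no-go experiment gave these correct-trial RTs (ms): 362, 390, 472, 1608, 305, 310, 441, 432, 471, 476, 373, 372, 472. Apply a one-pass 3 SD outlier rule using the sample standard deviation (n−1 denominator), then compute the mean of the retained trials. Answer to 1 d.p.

n = 13, ΣRT = 6484, M = 498.769
Σ(x−M)² = 1376516.31; s = √(1376516.31/12) = 338.688
Cutoffs: 498.769 ± 3·338.688 → [-517.3, 1514.8]
Outside: 1608 → excluded.
Retained (n=12): Σ = 4876, mean = 4876/12 = 406.333

406.3 ms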